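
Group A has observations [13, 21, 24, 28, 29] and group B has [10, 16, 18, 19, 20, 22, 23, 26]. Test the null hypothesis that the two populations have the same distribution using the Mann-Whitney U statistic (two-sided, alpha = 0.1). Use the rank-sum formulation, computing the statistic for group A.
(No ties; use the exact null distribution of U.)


Step 1: Combine and sort all 13 observations; assign midranks.
sorted (value, group): (10,Y), (13,X), (16,Y), (18,Y), (19,Y), (20,Y), (21,X), (22,Y), (23,Y), (24,X), (26,Y), (28,X), (29,X)
ranks: 10->1, 13->2, 16->3, 18->4, 19->5, 20->6, 21->7, 22->8, 23->9, 24->10, 26->11, 28->12, 29->13
Step 2: Rank sum for X: R1 = 2 + 7 + 10 + 12 + 13 = 44.
Step 3: U_X = R1 - n1(n1+1)/2 = 44 - 5*6/2 = 44 - 15 = 29.
       U_Y = n1*n2 - U_X = 40 - 29 = 11.
Step 4: No ties, so the exact null distribution of U (based on enumerating the C(13,5) = 1287 equally likely rank assignments) gives the two-sided p-value.
Step 5: p-value = 0.222222; compare to alpha = 0.1. fail to reject H0.

U_X = 29, p = 0.222222, fail to reject H0 at alpha = 0.1.


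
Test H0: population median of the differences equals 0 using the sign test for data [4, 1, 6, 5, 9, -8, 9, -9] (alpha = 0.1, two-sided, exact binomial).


Step 1: Discard zero differences. Original n = 8; n_eff = number of nonzero differences = 8.
Nonzero differences (with sign): +4, +1, +6, +5, +9, -8, +9, -9
Step 2: Count signs: positive = 6, negative = 2.
Step 3: Under H0: P(positive) = 0.5, so the number of positives S ~ Bin(8, 0.5).
Step 4: Two-sided exact p-value = sum of Bin(8,0.5) probabilities at or below the observed probability = 0.289062.
Step 5: alpha = 0.1. fail to reject H0.

n_eff = 8, pos = 6, neg = 2, p = 0.289062, fail to reject H0.


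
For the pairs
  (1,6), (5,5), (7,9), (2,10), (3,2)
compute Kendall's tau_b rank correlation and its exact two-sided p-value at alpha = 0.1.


Step 1: Enumerate the 10 unordered pairs (i,j) with i<j and classify each by sign(x_j-x_i) * sign(y_j-y_i).
  (1,2):dx=+4,dy=-1->D; (1,3):dx=+6,dy=+3->C; (1,4):dx=+1,dy=+4->C; (1,5):dx=+2,dy=-4->D
  (2,3):dx=+2,dy=+4->C; (2,4):dx=-3,dy=+5->D; (2,5):dx=-2,dy=-3->C; (3,4):dx=-5,dy=+1->D
  (3,5):dx=-4,dy=-7->C; (4,5):dx=+1,dy=-8->D
Step 2: C = 5, D = 5, total pairs = 10.
Step 3: tau = (C - D)/(n(n-1)/2) = (5 - 5)/10 = 0.000000.
Step 4: Exact two-sided p-value (enumerate n! = 120 permutations of y under H0): p = 1.000000.
Step 5: alpha = 0.1. fail to reject H0.

tau_b = 0.0000 (C=5, D=5), p = 1.000000, fail to reject H0.


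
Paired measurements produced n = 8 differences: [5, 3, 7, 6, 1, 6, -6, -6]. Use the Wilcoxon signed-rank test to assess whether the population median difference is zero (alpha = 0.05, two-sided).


Step 1: Drop any zero differences (none here) and take |d_i|.
|d| = [5, 3, 7, 6, 1, 6, 6, 6]
Step 2: Midrank |d_i| (ties get averaged ranks).
ranks: |5|->3, |3|->2, |7|->8, |6|->5.5, |1|->1, |6|->5.5, |6|->5.5, |6|->5.5
Step 3: Attach original signs; sum ranks with positive sign and with negative sign.
W+ = 3 + 2 + 8 + 5.5 + 1 + 5.5 = 25
W- = 5.5 + 5.5 = 11
(Check: W+ + W- = 36 should equal n(n+1)/2 = 36.)
Step 4: Test statistic W = min(W+, W-) = 11.
Step 5: Ties in |d|, so use the tie-corrected normal approximation.
        E[W] = n(n+1)/4 = 8*9/4 = 18.
        Tie groups: |d|=6 (t=4); sum(t^3 - t) = 60.
        Var[W] = n(n+1)(2n+1)/24 - sum(t^3-t)/48 = 1224/24 - 60/48 = 49.75.
        z = (W - E[W]) / sqrt(Var[W]) = (11 - 18) / 7.0534 = -0.9924.
        Two-sided p = 2*Phi(z) = 0.320986.
Step 6: alpha = 0.05. fail to reject H0.

W+ = 25, W- = 11, W = min = 11, p = 0.320986, fail to reject H0.


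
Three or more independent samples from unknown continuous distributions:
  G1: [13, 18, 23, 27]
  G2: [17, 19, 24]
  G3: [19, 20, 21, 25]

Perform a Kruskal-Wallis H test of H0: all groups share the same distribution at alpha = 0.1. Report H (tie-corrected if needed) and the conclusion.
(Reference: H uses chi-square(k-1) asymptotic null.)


Step 1: Combine all N = 11 observations and assign midranks.
sorted (value, group, rank): (13,G1,1), (17,G2,2), (18,G1,3), (19,G2,4.5), (19,G3,4.5), (20,G3,6), (21,G3,7), (23,G1,8), (24,G2,9), (25,G3,10), (27,G1,11)
Step 2: Sum ranks within each group.
R_1 = 23 (n_1 = 4)
R_2 = 15.5 (n_2 = 3)
R_3 = 27.5 (n_3 = 4)
Step 3: H = 12/(N(N+1)) * sum(R_i^2/n_i) - 3(N+1)
     = 12/(11*12) * (23^2/4 + 15.5^2/3 + 27.5^2/4) - 3*12
     = 0.090909 * 401.396 - 36
     = 0.490530.
Step 4: Ties present; correction factor C = 1 - 6/(11^3 - 11) = 0.995455. Corrected H = 0.490530 / 0.995455 = 0.492770.
Step 5: Under H0, H ~ chi^2(2); p-value = 0.781621.
Step 6: alpha = 0.1. fail to reject H0.

H = 0.4928, df = 2, p = 0.781621, fail to reject H0.


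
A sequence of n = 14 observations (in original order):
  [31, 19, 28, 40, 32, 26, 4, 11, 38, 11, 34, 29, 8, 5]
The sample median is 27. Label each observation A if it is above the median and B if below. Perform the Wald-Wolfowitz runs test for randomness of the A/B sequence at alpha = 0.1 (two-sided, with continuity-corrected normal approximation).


Step 1: Compute median = 27; label A = above, B = below.
Labels in order: ABAAABBBABAABB  (n_A = 7, n_B = 7)
Step 2: Count runs R = 8.
Step 3: Under H0 (random ordering), E[R] = 2*n_A*n_B/(n_A+n_B) + 1 = 2*7*7/14 + 1 = 8.0000.
        Var[R] = 2*n_A*n_B*(2*n_A*n_B - n_A - n_B) / ((n_A+n_B)^2 * (n_A+n_B-1)) = 8232/2548 = 3.2308.
        SD[R] = 1.7974.
Step 4: R = E[R], so z = 0 with no continuity correction.
Step 5: Two-sided p-value via normal approximation = 2*(1 - Phi(|z|)) = 1.000000.
Step 6: alpha = 0.1. fail to reject H0.

R = 8, z = 0.0000, p = 1.000000, fail to reject H0.


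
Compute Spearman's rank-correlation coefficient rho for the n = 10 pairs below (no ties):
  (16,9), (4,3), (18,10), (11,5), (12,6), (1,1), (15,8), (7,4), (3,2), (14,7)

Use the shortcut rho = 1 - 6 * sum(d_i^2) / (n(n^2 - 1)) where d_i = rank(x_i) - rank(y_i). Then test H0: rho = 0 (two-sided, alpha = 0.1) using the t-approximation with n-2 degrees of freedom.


Step 1: Rank x and y separately (midranks; no ties here).
rank(x): 16->9, 4->3, 18->10, 11->5, 12->6, 1->1, 15->8, 7->4, 3->2, 14->7
rank(y): 9->9, 3->3, 10->10, 5->5, 6->6, 1->1, 8->8, 4->4, 2->2, 7->7
Step 2: d_i = R_x(i) - R_y(i); compute d_i^2.
  (9-9)^2=0, (3-3)^2=0, (10-10)^2=0, (5-5)^2=0, (6-6)^2=0, (1-1)^2=0, (8-8)^2=0, (4-4)^2=0, (2-2)^2=0, (7-7)^2=0
sum(d^2) = 0.
Step 3: rho = 1 - 6*0 / (10*(10^2 - 1)) = 1 - 0/990 = 1.000000.
Step 5: Two-sided p-value from the t-distribution with 8 df = 0.000000.
Step 6: alpha = 0.1. reject H0.

rho = 1.0000, p = 0.000000, reject H0 at alpha = 0.1.


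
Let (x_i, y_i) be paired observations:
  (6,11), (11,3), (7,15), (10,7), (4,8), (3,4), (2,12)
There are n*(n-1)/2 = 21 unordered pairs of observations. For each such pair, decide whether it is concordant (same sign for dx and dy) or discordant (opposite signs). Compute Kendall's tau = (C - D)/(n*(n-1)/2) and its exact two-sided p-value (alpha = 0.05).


Step 1: Enumerate the 21 unordered pairs (i,j) with i<j and classify each by sign(x_j-x_i) * sign(y_j-y_i).
  (1,2):dx=+5,dy=-8->D; (1,3):dx=+1,dy=+4->C; (1,4):dx=+4,dy=-4->D; (1,5):dx=-2,dy=-3->C
  (1,6):dx=-3,dy=-7->C; (1,7):dx=-4,dy=+1->D; (2,3):dx=-4,dy=+12->D; (2,4):dx=-1,dy=+4->D
  (2,5):dx=-7,dy=+5->D; (2,6):dx=-8,dy=+1->D; (2,7):dx=-9,dy=+9->D; (3,4):dx=+3,dy=-8->D
  (3,5):dx=-3,dy=-7->C; (3,6):dx=-4,dy=-11->C; (3,7):dx=-5,dy=-3->C; (4,5):dx=-6,dy=+1->D
  (4,6):dx=-7,dy=-3->C; (4,7):dx=-8,dy=+5->D; (5,6):dx=-1,dy=-4->C; (5,7):dx=-2,dy=+4->D
  (6,7):dx=-1,dy=+8->D
Step 2: C = 8, D = 13, total pairs = 21.
Step 3: tau = (C - D)/(n(n-1)/2) = (8 - 13)/21 = -0.238095.
Step 4: Exact two-sided p-value (enumerate n! = 5040 permutations of y under H0): p = 0.561905.
Step 5: alpha = 0.05. fail to reject H0.

tau_b = -0.2381 (C=8, D=13), p = 0.561905, fail to reject H0.


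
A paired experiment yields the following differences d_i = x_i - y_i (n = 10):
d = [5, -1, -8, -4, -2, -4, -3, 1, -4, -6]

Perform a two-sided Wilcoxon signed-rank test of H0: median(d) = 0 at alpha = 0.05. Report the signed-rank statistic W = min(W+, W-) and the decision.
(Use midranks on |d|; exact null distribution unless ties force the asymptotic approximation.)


Step 1: Drop any zero differences (none here) and take |d_i|.
|d| = [5, 1, 8, 4, 2, 4, 3, 1, 4, 6]
Step 2: Midrank |d_i| (ties get averaged ranks).
ranks: |5|->8, |1|->1.5, |8|->10, |4|->6, |2|->3, |4|->6, |3|->4, |1|->1.5, |4|->6, |6|->9
Step 3: Attach original signs; sum ranks with positive sign and with negative sign.
W+ = 8 + 1.5 = 9.5
W- = 1.5 + 10 + 6 + 3 + 6 + 4 + 6 + 9 = 45.5
(Check: W+ + W- = 55 should equal n(n+1)/2 = 55.)
Step 4: Test statistic W = min(W+, W-) = 9.5.
Step 5: Ties in |d|, so use the tie-corrected normal approximation.
        E[W] = n(n+1)/4 = 10*11/4 = 27.5.
        Tie groups: |d|=1 (t=2), |d|=4 (t=3); sum(t^3 - t) = 30.
        Var[W] = n(n+1)(2n+1)/24 - sum(t^3-t)/48 = 2310/24 - 30/48 = 95.625.
        z = (W - E[W]) / sqrt(Var[W]) = (9.5 - 27.5) / 9.7788 = -1.8407.
        Two-sided p = 2*Phi(z) = 0.065663.
Step 6: alpha = 0.05. fail to reject H0.

W+ = 9.5, W- = 45.5, W = min = 9.5, p = 0.065663, fail to reject H0.


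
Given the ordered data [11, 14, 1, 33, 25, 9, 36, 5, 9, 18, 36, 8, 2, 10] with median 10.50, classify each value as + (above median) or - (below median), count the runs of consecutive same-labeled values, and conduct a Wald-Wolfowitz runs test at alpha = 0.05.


Step 1: Compute median = 10.50; label A = above, B = below.
Labels in order: AABAABABBAABBB  (n_A = 7, n_B = 7)
Step 2: Count runs R = 8.
Step 3: Under H0 (random ordering), E[R] = 2*n_A*n_B/(n_A+n_B) + 1 = 2*7*7/14 + 1 = 8.0000.
        Var[R] = 2*n_A*n_B*(2*n_A*n_B - n_A - n_B) / ((n_A+n_B)^2 * (n_A+n_B-1)) = 8232/2548 = 3.2308.
        SD[R] = 1.7974.
Step 4: R = E[R], so z = 0 with no continuity correction.
Step 5: Two-sided p-value via normal approximation = 2*(1 - Phi(|z|)) = 1.000000.
Step 6: alpha = 0.05. fail to reject H0.

R = 8, z = 0.0000, p = 1.000000, fail to reject H0.


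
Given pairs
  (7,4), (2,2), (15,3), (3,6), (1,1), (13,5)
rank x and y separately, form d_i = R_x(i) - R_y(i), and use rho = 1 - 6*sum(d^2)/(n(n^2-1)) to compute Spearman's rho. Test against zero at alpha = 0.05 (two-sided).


Step 1: Rank x and y separately (midranks; no ties here).
rank(x): 7->4, 2->2, 15->6, 3->3, 1->1, 13->5
rank(y): 4->4, 2->2, 3->3, 6->6, 1->1, 5->5
Step 2: d_i = R_x(i) - R_y(i); compute d_i^2.
  (4-4)^2=0, (2-2)^2=0, (6-3)^2=9, (3-6)^2=9, (1-1)^2=0, (5-5)^2=0
sum(d^2) = 18.
Step 3: rho = 1 - 6*18 / (6*(6^2 - 1)) = 1 - 108/210 = 0.485714.
Step 4: Under H0, t = rho * sqrt((n-2)/(1-rho^2)) = 1.1113 ~ t(4).
Step 5: Two-sided p-value from the t-distribution with 4 df = 0.328723.
Step 6: alpha = 0.05. fail to reject H0.

rho = 0.4857, p = 0.328723, fail to reject H0 at alpha = 0.05.


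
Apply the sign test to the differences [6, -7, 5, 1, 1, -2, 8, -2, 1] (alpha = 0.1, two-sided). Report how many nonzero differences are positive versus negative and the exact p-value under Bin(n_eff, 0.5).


Step 1: Discard zero differences. Original n = 9; n_eff = number of nonzero differences = 9.
Nonzero differences (with sign): +6, -7, +5, +1, +1, -2, +8, -2, +1
Step 2: Count signs: positive = 6, negative = 3.
Step 3: Under H0: P(positive) = 0.5, so the number of positives S ~ Bin(9, 0.5).
Step 4: Two-sided exact p-value = sum of Bin(9,0.5) probabilities at or below the observed probability = 0.507812.
Step 5: alpha = 0.1. fail to reject H0.

n_eff = 9, pos = 6, neg = 3, p = 0.507812, fail to reject H0.


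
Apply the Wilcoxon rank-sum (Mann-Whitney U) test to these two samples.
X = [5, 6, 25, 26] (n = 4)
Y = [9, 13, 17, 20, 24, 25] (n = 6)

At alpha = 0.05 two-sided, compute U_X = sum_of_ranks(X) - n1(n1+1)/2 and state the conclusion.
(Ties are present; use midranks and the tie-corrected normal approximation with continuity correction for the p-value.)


Step 1: Combine and sort all 10 observations; assign midranks.
sorted (value, group): (5,X), (6,X), (9,Y), (13,Y), (17,Y), (20,Y), (24,Y), (25,X), (25,Y), (26,X)
ranks: 5->1, 6->2, 9->3, 13->4, 17->5, 20->6, 24->7, 25->8.5, 25->8.5, 26->10
Step 2: Rank sum for X: R1 = 1 + 2 + 8.5 + 10 = 21.5.
Step 3: U_X = R1 - n1(n1+1)/2 = 21.5 - 4*5/2 = 21.5 - 10 = 11.5.
       U_Y = n1*n2 - U_X = 24 - 11.5 = 12.5.
Step 4: Ties are present, so use the tie-corrected normal approximation (with continuity correction) for the p-value.
Step 5: p-value = 1.000000; compare to alpha = 0.05. fail to reject H0.

U_X = 11.5, p = 1.000000, fail to reject H0 at alpha = 0.05.


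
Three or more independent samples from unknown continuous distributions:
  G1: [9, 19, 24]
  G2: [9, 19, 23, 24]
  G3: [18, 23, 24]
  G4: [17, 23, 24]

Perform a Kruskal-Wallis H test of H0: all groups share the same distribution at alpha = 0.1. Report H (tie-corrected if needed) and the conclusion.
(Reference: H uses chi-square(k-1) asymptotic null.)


Step 1: Combine all N = 13 observations and assign midranks.
sorted (value, group, rank): (9,G1,1.5), (9,G2,1.5), (17,G4,3), (18,G3,4), (19,G1,5.5), (19,G2,5.5), (23,G2,8), (23,G3,8), (23,G4,8), (24,G1,11.5), (24,G2,11.5), (24,G3,11.5), (24,G4,11.5)
Step 2: Sum ranks within each group.
R_1 = 18.5 (n_1 = 3)
R_2 = 26.5 (n_2 = 4)
R_3 = 23.5 (n_3 = 3)
R_4 = 22.5 (n_4 = 3)
Step 3: H = 12/(N(N+1)) * sum(R_i^2/n_i) - 3(N+1)
     = 12/(13*14) * (18.5^2/3 + 26.5^2/4 + 23.5^2/3 + 22.5^2/3) - 3*14
     = 0.065934 * 642.479 - 42
     = 0.361264.
Step 4: Ties present; correction factor C = 1 - 96/(13^3 - 13) = 0.956044. Corrected H = 0.361264 / 0.956044 = 0.377874.
Step 5: Under H0, H ~ chi^2(3); p-value = 0.944774.
Step 6: alpha = 0.1. fail to reject H0.

H = 0.3779, df = 3, p = 0.944774, fail to reject H0.


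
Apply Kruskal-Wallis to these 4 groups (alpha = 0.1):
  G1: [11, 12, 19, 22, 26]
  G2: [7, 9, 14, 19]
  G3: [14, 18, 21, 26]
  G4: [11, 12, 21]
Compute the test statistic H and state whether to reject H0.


Step 1: Combine all N = 16 observations and assign midranks.
sorted (value, group, rank): (7,G2,1), (9,G2,2), (11,G1,3.5), (11,G4,3.5), (12,G1,5.5), (12,G4,5.5), (14,G2,7.5), (14,G3,7.5), (18,G3,9), (19,G1,10.5), (19,G2,10.5), (21,G3,12.5), (21,G4,12.5), (22,G1,14), (26,G1,15.5), (26,G3,15.5)
Step 2: Sum ranks within each group.
R_1 = 49 (n_1 = 5)
R_2 = 21 (n_2 = 4)
R_3 = 44.5 (n_3 = 4)
R_4 = 21.5 (n_4 = 3)
Step 3: H = 12/(N(N+1)) * sum(R_i^2/n_i) - 3(N+1)
     = 12/(16*17) * (49^2/5 + 21^2/4 + 44.5^2/4 + 21.5^2/3) - 3*17
     = 0.044118 * 1239.6 - 51
     = 3.688051.
Step 4: Ties present; correction factor C = 1 - 36/(16^3 - 16) = 0.991176. Corrected H = 3.688051 / 0.991176 = 3.720883.
Step 5: Under H0, H ~ chi^2(3); p-value = 0.293224.
Step 6: alpha = 0.1. fail to reject H0.

H = 3.7209, df = 3, p = 0.293224, fail to reject H0.


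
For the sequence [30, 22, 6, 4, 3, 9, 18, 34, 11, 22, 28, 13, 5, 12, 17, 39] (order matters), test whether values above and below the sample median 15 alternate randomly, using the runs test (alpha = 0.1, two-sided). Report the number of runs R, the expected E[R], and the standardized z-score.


Step 1: Compute median = 15; label A = above, B = below.
Labels in order: AABBBBAABAABBBAA  (n_A = 8, n_B = 8)
Step 2: Count runs R = 7.
Step 3: Under H0 (random ordering), E[R] = 2*n_A*n_B/(n_A+n_B) + 1 = 2*8*8/16 + 1 = 9.0000.
        Var[R] = 2*n_A*n_B*(2*n_A*n_B - n_A - n_B) / ((n_A+n_B)^2 * (n_A+n_B-1)) = 14336/3840 = 3.7333.
        SD[R] = 1.9322.
Step 4: Continuity-corrected z = (R + 0.5 - E[R]) / SD[R] = (7 + 0.5 - 9.0000) / 1.9322 = -0.7763.
Step 5: Two-sided p-value via normal approximation = 2*(1 - Phi(|z|)) = 0.437558.
Step 6: alpha = 0.1. fail to reject H0.

R = 7, z = -0.7763, p = 0.437558, fail to reject H0.


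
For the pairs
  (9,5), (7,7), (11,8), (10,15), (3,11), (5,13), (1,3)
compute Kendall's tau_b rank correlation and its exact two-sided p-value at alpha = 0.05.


Step 1: Enumerate the 21 unordered pairs (i,j) with i<j and classify each by sign(x_j-x_i) * sign(y_j-y_i).
  (1,2):dx=-2,dy=+2->D; (1,3):dx=+2,dy=+3->C; (1,4):dx=+1,dy=+10->C; (1,5):dx=-6,dy=+6->D
  (1,6):dx=-4,dy=+8->D; (1,7):dx=-8,dy=-2->C; (2,3):dx=+4,dy=+1->C; (2,4):dx=+3,dy=+8->C
  (2,5):dx=-4,dy=+4->D; (2,6):dx=-2,dy=+6->D; (2,7):dx=-6,dy=-4->C; (3,4):dx=-1,dy=+7->D
  (3,5):dx=-8,dy=+3->D; (3,6):dx=-6,dy=+5->D; (3,7):dx=-10,dy=-5->C; (4,5):dx=-7,dy=-4->C
  (4,6):dx=-5,dy=-2->C; (4,7):dx=-9,dy=-12->C; (5,6):dx=+2,dy=+2->C; (5,7):dx=-2,dy=-8->C
  (6,7):dx=-4,dy=-10->C
Step 2: C = 13, D = 8, total pairs = 21.
Step 3: tau = (C - D)/(n(n-1)/2) = (13 - 8)/21 = 0.238095.
Step 4: Exact two-sided p-value (enumerate n! = 5040 permutations of y under H0): p = 0.561905.
Step 5: alpha = 0.05. fail to reject H0.

tau_b = 0.2381 (C=13, D=8), p = 0.561905, fail to reject H0.


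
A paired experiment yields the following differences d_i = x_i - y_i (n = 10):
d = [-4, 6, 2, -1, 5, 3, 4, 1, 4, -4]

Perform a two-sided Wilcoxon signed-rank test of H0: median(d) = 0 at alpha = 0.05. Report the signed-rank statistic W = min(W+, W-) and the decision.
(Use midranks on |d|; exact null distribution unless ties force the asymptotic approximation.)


Step 1: Drop any zero differences (none here) and take |d_i|.
|d| = [4, 6, 2, 1, 5, 3, 4, 1, 4, 4]
Step 2: Midrank |d_i| (ties get averaged ranks).
ranks: |4|->6.5, |6|->10, |2|->3, |1|->1.5, |5|->9, |3|->4, |4|->6.5, |1|->1.5, |4|->6.5, |4|->6.5
Step 3: Attach original signs; sum ranks with positive sign and with negative sign.
W+ = 10 + 3 + 9 + 4 + 6.5 + 1.5 + 6.5 = 40.5
W- = 6.5 + 1.5 + 6.5 = 14.5
(Check: W+ + W- = 55 should equal n(n+1)/2 = 55.)
Step 4: Test statistic W = min(W+, W-) = 14.5.
Step 5: Ties in |d|, so use the tie-corrected normal approximation.
        E[W] = n(n+1)/4 = 10*11/4 = 27.5.
        Tie groups: |d|=1 (t=2), |d|=4 (t=4); sum(t^3 - t) = 66.
        Var[W] = n(n+1)(2n+1)/24 - sum(t^3-t)/48 = 2310/24 - 66/48 = 94.875.
        z = (W - E[W]) / sqrt(Var[W]) = (14.5 - 27.5) / 9.7404 = -1.3347.
        Two-sided p = 2*Phi(z) = 0.181991.
Step 6: alpha = 0.05. fail to reject H0.

W+ = 40.5, W- = 14.5, W = min = 14.5, p = 0.181991, fail to reject H0.


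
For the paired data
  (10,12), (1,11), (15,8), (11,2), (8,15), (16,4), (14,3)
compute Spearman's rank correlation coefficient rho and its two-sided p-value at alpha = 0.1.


Step 1: Rank x and y separately (midranks; no ties here).
rank(x): 10->3, 1->1, 15->6, 11->4, 8->2, 16->7, 14->5
rank(y): 12->6, 11->5, 8->4, 2->1, 15->7, 4->3, 3->2
Step 2: d_i = R_x(i) - R_y(i); compute d_i^2.
  (3-6)^2=9, (1-5)^2=16, (6-4)^2=4, (4-1)^2=9, (2-7)^2=25, (7-3)^2=16, (5-2)^2=9
sum(d^2) = 88.
Step 3: rho = 1 - 6*88 / (7*(7^2 - 1)) = 1 - 528/336 = -0.571429.
Step 4: Under H0, t = rho * sqrt((n-2)/(1-rho^2)) = -1.5570 ~ t(5).
Step 5: Two-sided p-value from the t-distribution with 5 df = 0.180202.
Step 6: alpha = 0.1. fail to reject H0.

rho = -0.5714, p = 0.180202, fail to reject H0 at alpha = 0.1.


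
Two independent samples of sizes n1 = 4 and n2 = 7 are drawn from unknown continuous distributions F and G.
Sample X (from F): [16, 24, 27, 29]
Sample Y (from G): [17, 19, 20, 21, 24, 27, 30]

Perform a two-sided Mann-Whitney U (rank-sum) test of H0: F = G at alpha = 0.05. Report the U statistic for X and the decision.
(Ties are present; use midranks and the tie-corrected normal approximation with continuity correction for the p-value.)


Step 1: Combine and sort all 11 observations; assign midranks.
sorted (value, group): (16,X), (17,Y), (19,Y), (20,Y), (21,Y), (24,X), (24,Y), (27,X), (27,Y), (29,X), (30,Y)
ranks: 16->1, 17->2, 19->3, 20->4, 21->5, 24->6.5, 24->6.5, 27->8.5, 27->8.5, 29->10, 30->11
Step 2: Rank sum for X: R1 = 1 + 6.5 + 8.5 + 10 = 26.
Step 3: U_X = R1 - n1(n1+1)/2 = 26 - 4*5/2 = 26 - 10 = 16.
       U_Y = n1*n2 - U_X = 28 - 16 = 12.
Step 4: Ties are present, so use the tie-corrected normal approximation (with continuity correction) for the p-value.
Step 5: p-value = 0.775820; compare to alpha = 0.05. fail to reject H0.

U_X = 16, p = 0.775820, fail to reject H0 at alpha = 0.05.


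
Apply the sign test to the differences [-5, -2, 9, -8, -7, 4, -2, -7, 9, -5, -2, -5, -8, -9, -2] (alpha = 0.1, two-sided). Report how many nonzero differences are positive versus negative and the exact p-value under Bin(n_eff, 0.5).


Step 1: Discard zero differences. Original n = 15; n_eff = number of nonzero differences = 15.
Nonzero differences (with sign): -5, -2, +9, -8, -7, +4, -2, -7, +9, -5, -2, -5, -8, -9, -2
Step 2: Count signs: positive = 3, negative = 12.
Step 3: Under H0: P(positive) = 0.5, so the number of positives S ~ Bin(15, 0.5).
Step 4: Two-sided exact p-value = sum of Bin(15,0.5) probabilities at or below the observed probability = 0.035156.
Step 5: alpha = 0.1. reject H0.

n_eff = 15, pos = 3, neg = 12, p = 0.035156, reject H0.


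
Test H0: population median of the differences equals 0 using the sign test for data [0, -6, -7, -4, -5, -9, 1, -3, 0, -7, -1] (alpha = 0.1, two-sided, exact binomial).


Step 1: Discard zero differences. Original n = 11; n_eff = number of nonzero differences = 9.
Nonzero differences (with sign): -6, -7, -4, -5, -9, +1, -3, -7, -1
Step 2: Count signs: positive = 1, negative = 8.
Step 3: Under H0: P(positive) = 0.5, so the number of positives S ~ Bin(9, 0.5).
Step 4: Two-sided exact p-value = sum of Bin(9,0.5) probabilities at or below the observed probability = 0.039062.
Step 5: alpha = 0.1. reject H0.

n_eff = 9, pos = 1, neg = 8, p = 0.039062, reject H0.


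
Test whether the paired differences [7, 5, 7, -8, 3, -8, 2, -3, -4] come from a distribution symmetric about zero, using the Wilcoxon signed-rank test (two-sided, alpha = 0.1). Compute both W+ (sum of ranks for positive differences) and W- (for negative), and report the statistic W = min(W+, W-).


Step 1: Drop any zero differences (none here) and take |d_i|.
|d| = [7, 5, 7, 8, 3, 8, 2, 3, 4]
Step 2: Midrank |d_i| (ties get averaged ranks).
ranks: |7|->6.5, |5|->5, |7|->6.5, |8|->8.5, |3|->2.5, |8|->8.5, |2|->1, |3|->2.5, |4|->4
Step 3: Attach original signs; sum ranks with positive sign and with negative sign.
W+ = 6.5 + 5 + 6.5 + 2.5 + 1 = 21.5
W- = 8.5 + 8.5 + 2.5 + 4 = 23.5
(Check: W+ + W- = 45 should equal n(n+1)/2 = 45.)
Step 4: Test statistic W = min(W+, W-) = 21.5.
Step 5: Ties in |d|, so use the tie-corrected normal approximation.
        E[W] = n(n+1)/4 = 9*10/4 = 22.5.
        Tie groups: |d|=3 (t=2), |d|=7 (t=2), |d|=8 (t=2); sum(t^3 - t) = 18.
        Var[W] = n(n+1)(2n+1)/24 - sum(t^3-t)/48 = 1710/24 - 18/48 = 70.875.
        z = (W - E[W]) / sqrt(Var[W]) = (21.5 - 22.5) / 8.4187 = -0.1188.
        Two-sided p = 2*Phi(z) = 0.905447.
Step 6: alpha = 0.1. fail to reject H0.

W+ = 21.5, W- = 23.5, W = min = 21.5, p = 0.905447, fail to reject H0.


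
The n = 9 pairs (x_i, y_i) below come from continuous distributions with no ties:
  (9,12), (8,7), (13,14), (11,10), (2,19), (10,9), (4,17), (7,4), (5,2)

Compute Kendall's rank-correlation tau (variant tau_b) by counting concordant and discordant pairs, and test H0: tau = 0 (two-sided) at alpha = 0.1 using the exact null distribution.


Step 1: Enumerate the 36 unordered pairs (i,j) with i<j and classify each by sign(x_j-x_i) * sign(y_j-y_i).
  (1,2):dx=-1,dy=-5->C; (1,3):dx=+4,dy=+2->C; (1,4):dx=+2,dy=-2->D; (1,5):dx=-7,dy=+7->D
  (1,6):dx=+1,dy=-3->D; (1,7):dx=-5,dy=+5->D; (1,8):dx=-2,dy=-8->C; (1,9):dx=-4,dy=-10->C
  (2,3):dx=+5,dy=+7->C; (2,4):dx=+3,dy=+3->C; (2,5):dx=-6,dy=+12->D; (2,6):dx=+2,dy=+2->C
  (2,7):dx=-4,dy=+10->D; (2,8):dx=-1,dy=-3->C; (2,9):dx=-3,dy=-5->C; (3,4):dx=-2,dy=-4->C
  (3,5):dx=-11,dy=+5->D; (3,6):dx=-3,dy=-5->C; (3,7):dx=-9,dy=+3->D; (3,8):dx=-6,dy=-10->C
  (3,9):dx=-8,dy=-12->C; (4,5):dx=-9,dy=+9->D; (4,6):dx=-1,dy=-1->C; (4,7):dx=-7,dy=+7->D
  (4,8):dx=-4,dy=-6->C; (4,9):dx=-6,dy=-8->C; (5,6):dx=+8,dy=-10->D; (5,7):dx=+2,dy=-2->D
  (5,8):dx=+5,dy=-15->D; (5,9):dx=+3,dy=-17->D; (6,7):dx=-6,dy=+8->D; (6,8):dx=-3,dy=-5->C
  (6,9):dx=-5,dy=-7->C; (7,8):dx=+3,dy=-13->D; (7,9):dx=+1,dy=-15->D; (8,9):dx=-2,dy=-2->C
Step 2: C = 19, D = 17, total pairs = 36.
Step 3: tau = (C - D)/(n(n-1)/2) = (19 - 17)/36 = 0.055556.
Step 4: Exact two-sided p-value (enumerate n! = 362880 permutations of y under H0): p = 0.919455.
Step 5: alpha = 0.1. fail to reject H0.

tau_b = 0.0556 (C=19, D=17), p = 0.919455, fail to reject H0.


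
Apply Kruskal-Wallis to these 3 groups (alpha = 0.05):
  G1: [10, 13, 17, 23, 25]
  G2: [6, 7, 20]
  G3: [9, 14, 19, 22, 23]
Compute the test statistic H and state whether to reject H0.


Step 1: Combine all N = 13 observations and assign midranks.
sorted (value, group, rank): (6,G2,1), (7,G2,2), (9,G3,3), (10,G1,4), (13,G1,5), (14,G3,6), (17,G1,7), (19,G3,8), (20,G2,9), (22,G3,10), (23,G1,11.5), (23,G3,11.5), (25,G1,13)
Step 2: Sum ranks within each group.
R_1 = 40.5 (n_1 = 5)
R_2 = 12 (n_2 = 3)
R_3 = 38.5 (n_3 = 5)
Step 3: H = 12/(N(N+1)) * sum(R_i^2/n_i) - 3(N+1)
     = 12/(13*14) * (40.5^2/5 + 12^2/3 + 38.5^2/5) - 3*14
     = 0.065934 * 672.5 - 42
     = 2.340659.
Step 4: Ties present; correction factor C = 1 - 6/(13^3 - 13) = 0.997253. Corrected H = 2.340659 / 0.997253 = 2.347107.
Step 5: Under H0, H ~ chi^2(2); p-value = 0.309266.
Step 6: alpha = 0.05. fail to reject H0.

H = 2.3471, df = 2, p = 0.309266, fail to reject H0.


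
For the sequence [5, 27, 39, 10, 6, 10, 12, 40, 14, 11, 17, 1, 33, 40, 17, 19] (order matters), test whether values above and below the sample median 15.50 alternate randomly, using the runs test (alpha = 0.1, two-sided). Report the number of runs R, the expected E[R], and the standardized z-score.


Step 1: Compute median = 15.50; label A = above, B = below.
Labels in order: BAABBBBABBABAAAA  (n_A = 8, n_B = 8)
Step 2: Count runs R = 8.
Step 3: Under H0 (random ordering), E[R] = 2*n_A*n_B/(n_A+n_B) + 1 = 2*8*8/16 + 1 = 9.0000.
        Var[R] = 2*n_A*n_B*(2*n_A*n_B - n_A - n_B) / ((n_A+n_B)^2 * (n_A+n_B-1)) = 14336/3840 = 3.7333.
        SD[R] = 1.9322.
Step 4: Continuity-corrected z = (R + 0.5 - E[R]) / SD[R] = (8 + 0.5 - 9.0000) / 1.9322 = -0.2588.
Step 5: Two-sided p-value via normal approximation = 2*(1 - Phi(|z|)) = 0.795809.
Step 6: alpha = 0.1. fail to reject H0.

R = 8, z = -0.2588, p = 0.795809, fail to reject H0.


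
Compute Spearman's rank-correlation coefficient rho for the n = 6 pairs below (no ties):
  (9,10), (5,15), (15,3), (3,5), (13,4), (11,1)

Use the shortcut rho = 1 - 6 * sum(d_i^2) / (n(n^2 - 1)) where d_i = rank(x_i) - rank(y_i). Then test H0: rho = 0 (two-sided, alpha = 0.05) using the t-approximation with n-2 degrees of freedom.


Step 1: Rank x and y separately (midranks; no ties here).
rank(x): 9->3, 5->2, 15->6, 3->1, 13->5, 11->4
rank(y): 10->5, 15->6, 3->2, 5->4, 4->3, 1->1
Step 2: d_i = R_x(i) - R_y(i); compute d_i^2.
  (3-5)^2=4, (2-6)^2=16, (6-2)^2=16, (1-4)^2=9, (5-3)^2=4, (4-1)^2=9
sum(d^2) = 58.
Step 3: rho = 1 - 6*58 / (6*(6^2 - 1)) = 1 - 348/210 = -0.657143.
Step 4: Under H0, t = rho * sqrt((n-2)/(1-rho^2)) = -1.7436 ~ t(4).
Step 5: Two-sided p-value from the t-distribution with 4 df = 0.156175.
Step 6: alpha = 0.05. fail to reject H0.

rho = -0.6571, p = 0.156175, fail to reject H0 at alpha = 0.05.


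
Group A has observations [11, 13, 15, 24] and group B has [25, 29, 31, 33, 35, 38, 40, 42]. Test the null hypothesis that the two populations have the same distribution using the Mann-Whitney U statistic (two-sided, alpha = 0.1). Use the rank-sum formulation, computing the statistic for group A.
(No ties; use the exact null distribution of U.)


Step 1: Combine and sort all 12 observations; assign midranks.
sorted (value, group): (11,X), (13,X), (15,X), (24,X), (25,Y), (29,Y), (31,Y), (33,Y), (35,Y), (38,Y), (40,Y), (42,Y)
ranks: 11->1, 13->2, 15->3, 24->4, 25->5, 29->6, 31->7, 33->8, 35->9, 38->10, 40->11, 42->12
Step 2: Rank sum for X: R1 = 1 + 2 + 3 + 4 = 10.
Step 3: U_X = R1 - n1(n1+1)/2 = 10 - 4*5/2 = 10 - 10 = 0.
       U_Y = n1*n2 - U_X = 32 - 0 = 32.
Step 4: No ties, so the exact null distribution of U (based on enumerating the C(12,4) = 495 equally likely rank assignments) gives the two-sided p-value.
Step 5: p-value = 0.004040; compare to alpha = 0.1. reject H0.

U_X = 0, p = 0.004040, reject H0 at alpha = 0.1.


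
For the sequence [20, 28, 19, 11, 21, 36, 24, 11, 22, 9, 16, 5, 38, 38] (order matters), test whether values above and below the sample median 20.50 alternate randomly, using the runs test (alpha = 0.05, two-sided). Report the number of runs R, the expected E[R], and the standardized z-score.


Step 1: Compute median = 20.50; label A = above, B = below.
Labels in order: BABBAAABABBBAA  (n_A = 7, n_B = 7)
Step 2: Count runs R = 8.
Step 3: Under H0 (random ordering), E[R] = 2*n_A*n_B/(n_A+n_B) + 1 = 2*7*7/14 + 1 = 8.0000.
        Var[R] = 2*n_A*n_B*(2*n_A*n_B - n_A - n_B) / ((n_A+n_B)^2 * (n_A+n_B-1)) = 8232/2548 = 3.2308.
        SD[R] = 1.7974.
Step 4: R = E[R], so z = 0 with no continuity correction.
Step 5: Two-sided p-value via normal approximation = 2*(1 - Phi(|z|)) = 1.000000.
Step 6: alpha = 0.05. fail to reject H0.

R = 8, z = 0.0000, p = 1.000000, fail to reject H0.


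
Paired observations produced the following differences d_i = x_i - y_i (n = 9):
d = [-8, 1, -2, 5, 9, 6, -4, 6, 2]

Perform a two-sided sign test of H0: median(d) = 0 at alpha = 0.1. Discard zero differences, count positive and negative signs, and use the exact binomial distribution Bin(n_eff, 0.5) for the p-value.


Step 1: Discard zero differences. Original n = 9; n_eff = number of nonzero differences = 9.
Nonzero differences (with sign): -8, +1, -2, +5, +9, +6, -4, +6, +2
Step 2: Count signs: positive = 6, negative = 3.
Step 3: Under H0: P(positive) = 0.5, so the number of positives S ~ Bin(9, 0.5).
Step 4: Two-sided exact p-value = sum of Bin(9,0.5) probabilities at or below the observed probability = 0.507812.
Step 5: alpha = 0.1. fail to reject H0.

n_eff = 9, pos = 6, neg = 3, p = 0.507812, fail to reject H0.


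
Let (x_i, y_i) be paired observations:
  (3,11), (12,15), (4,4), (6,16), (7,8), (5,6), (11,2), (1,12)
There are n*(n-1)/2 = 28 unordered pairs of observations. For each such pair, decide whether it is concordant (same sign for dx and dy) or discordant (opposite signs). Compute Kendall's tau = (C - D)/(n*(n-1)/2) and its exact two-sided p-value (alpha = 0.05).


Step 1: Enumerate the 28 unordered pairs (i,j) with i<j and classify each by sign(x_j-x_i) * sign(y_j-y_i).
  (1,2):dx=+9,dy=+4->C; (1,3):dx=+1,dy=-7->D; (1,4):dx=+3,dy=+5->C; (1,5):dx=+4,dy=-3->D
  (1,6):dx=+2,dy=-5->D; (1,7):dx=+8,dy=-9->D; (1,8):dx=-2,dy=+1->D; (2,3):dx=-8,dy=-11->C
  (2,4):dx=-6,dy=+1->D; (2,5):dx=-5,dy=-7->C; (2,6):dx=-7,dy=-9->C; (2,7):dx=-1,dy=-13->C
  (2,8):dx=-11,dy=-3->C; (3,4):dx=+2,dy=+12->C; (3,5):dx=+3,dy=+4->C; (3,6):dx=+1,dy=+2->C
  (3,7):dx=+7,dy=-2->D; (3,8):dx=-3,dy=+8->D; (4,5):dx=+1,dy=-8->D; (4,6):dx=-1,dy=-10->C
  (4,7):dx=+5,dy=-14->D; (4,8):dx=-5,dy=-4->C; (5,6):dx=-2,dy=-2->C; (5,7):dx=+4,dy=-6->D
  (5,8):dx=-6,dy=+4->D; (6,7):dx=+6,dy=-4->D; (6,8):dx=-4,dy=+6->D; (7,8):dx=-10,dy=+10->D
Step 2: C = 13, D = 15, total pairs = 28.
Step 3: tau = (C - D)/(n(n-1)/2) = (13 - 15)/28 = -0.071429.
Step 4: Exact two-sided p-value (enumerate n! = 40320 permutations of y under H0): p = 0.904861.
Step 5: alpha = 0.05. fail to reject H0.

tau_b = -0.0714 (C=13, D=15), p = 0.904861, fail to reject H0.


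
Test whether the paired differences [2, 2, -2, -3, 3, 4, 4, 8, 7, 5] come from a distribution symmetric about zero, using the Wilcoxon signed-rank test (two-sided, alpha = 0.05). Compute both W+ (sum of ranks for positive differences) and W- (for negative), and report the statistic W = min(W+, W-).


Step 1: Drop any zero differences (none here) and take |d_i|.
|d| = [2, 2, 2, 3, 3, 4, 4, 8, 7, 5]
Step 2: Midrank |d_i| (ties get averaged ranks).
ranks: |2|->2, |2|->2, |2|->2, |3|->4.5, |3|->4.5, |4|->6.5, |4|->6.5, |8|->10, |7|->9, |5|->8
Step 3: Attach original signs; sum ranks with positive sign and with negative sign.
W+ = 2 + 2 + 4.5 + 6.5 + 6.5 + 10 + 9 + 8 = 48.5
W- = 2 + 4.5 = 6.5
(Check: W+ + W- = 55 should equal n(n+1)/2 = 55.)
Step 4: Test statistic W = min(W+, W-) = 6.5.
Step 5: Ties in |d|, so use the tie-corrected normal approximation.
        E[W] = n(n+1)/4 = 10*11/4 = 27.5.
        Tie groups: |d|=2 (t=3), |d|=3 (t=2), |d|=4 (t=2); sum(t^3 - t) = 36.
        Var[W] = n(n+1)(2n+1)/24 - sum(t^3-t)/48 = 2310/24 - 36/48 = 95.5.
        z = (W - E[W]) / sqrt(Var[W]) = (6.5 - 27.5) / 9.7724 = -2.1489.
        Two-sided p = 2*Phi(z) = 0.031642.
Step 6: alpha = 0.05. reject H0.

W+ = 48.5, W- = 6.5, W = min = 6.5, p = 0.031642, reject H0.


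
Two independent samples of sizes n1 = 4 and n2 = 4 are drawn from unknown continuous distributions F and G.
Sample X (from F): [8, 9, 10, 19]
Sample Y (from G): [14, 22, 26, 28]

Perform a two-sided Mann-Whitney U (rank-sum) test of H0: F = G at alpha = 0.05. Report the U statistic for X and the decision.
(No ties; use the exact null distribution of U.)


Step 1: Combine and sort all 8 observations; assign midranks.
sorted (value, group): (8,X), (9,X), (10,X), (14,Y), (19,X), (22,Y), (26,Y), (28,Y)
ranks: 8->1, 9->2, 10->3, 14->4, 19->5, 22->6, 26->7, 28->8
Step 2: Rank sum for X: R1 = 1 + 2 + 3 + 5 = 11.
Step 3: U_X = R1 - n1(n1+1)/2 = 11 - 4*5/2 = 11 - 10 = 1.
       U_Y = n1*n2 - U_X = 16 - 1 = 15.
Step 4: No ties, so the exact null distribution of U (based on enumerating the C(8,4) = 70 equally likely rank assignments) gives the two-sided p-value.
Step 5: p-value = 0.057143; compare to alpha = 0.05. fail to reject H0.

U_X = 1, p = 0.057143, fail to reject H0 at alpha = 0.05.


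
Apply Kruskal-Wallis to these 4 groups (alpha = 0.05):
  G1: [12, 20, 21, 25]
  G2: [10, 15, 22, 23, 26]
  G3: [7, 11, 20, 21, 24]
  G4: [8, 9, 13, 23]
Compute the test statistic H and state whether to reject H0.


Step 1: Combine all N = 18 observations and assign midranks.
sorted (value, group, rank): (7,G3,1), (8,G4,2), (9,G4,3), (10,G2,4), (11,G3,5), (12,G1,6), (13,G4,7), (15,G2,8), (20,G1,9.5), (20,G3,9.5), (21,G1,11.5), (21,G3,11.5), (22,G2,13), (23,G2,14.5), (23,G4,14.5), (24,G3,16), (25,G1,17), (26,G2,18)
Step 2: Sum ranks within each group.
R_1 = 44 (n_1 = 4)
R_2 = 57.5 (n_2 = 5)
R_3 = 43 (n_3 = 5)
R_4 = 26.5 (n_4 = 4)
Step 3: H = 12/(N(N+1)) * sum(R_i^2/n_i) - 3(N+1)
     = 12/(18*19) * (44^2/4 + 57.5^2/5 + 43^2/5 + 26.5^2/4) - 3*19
     = 0.035088 * 1690.61 - 57
     = 2.319737.
Step 4: Ties present; correction factor C = 1 - 18/(18^3 - 18) = 0.996904. Corrected H = 2.319737 / 0.996904 = 2.326941.
Step 5: Under H0, H ~ chi^2(3); p-value = 0.507379.
Step 6: alpha = 0.05. fail to reject H0.

H = 2.3269, df = 3, p = 0.507379, fail to reject H0.


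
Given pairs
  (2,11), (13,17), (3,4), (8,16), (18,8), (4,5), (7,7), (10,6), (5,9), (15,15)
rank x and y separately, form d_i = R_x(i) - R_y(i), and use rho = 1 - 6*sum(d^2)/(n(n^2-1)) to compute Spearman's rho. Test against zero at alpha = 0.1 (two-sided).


Step 1: Rank x and y separately (midranks; no ties here).
rank(x): 2->1, 13->8, 3->2, 8->6, 18->10, 4->3, 7->5, 10->7, 5->4, 15->9
rank(y): 11->7, 17->10, 4->1, 16->9, 8->5, 5->2, 7->4, 6->3, 9->6, 15->8
Step 2: d_i = R_x(i) - R_y(i); compute d_i^2.
  (1-7)^2=36, (8-10)^2=4, (2-1)^2=1, (6-9)^2=9, (10-5)^2=25, (3-2)^2=1, (5-4)^2=1, (7-3)^2=16, (4-6)^2=4, (9-8)^2=1
sum(d^2) = 98.
Step 3: rho = 1 - 6*98 / (10*(10^2 - 1)) = 1 - 588/990 = 0.406061.
Step 4: Under H0, t = rho * sqrt((n-2)/(1-rho^2)) = 1.2568 ~ t(8).
Step 5: Two-sided p-value from the t-distribution with 8 df = 0.244282.
Step 6: alpha = 0.1. fail to reject H0.

rho = 0.4061, p = 0.244282, fail to reject H0 at alpha = 0.1.


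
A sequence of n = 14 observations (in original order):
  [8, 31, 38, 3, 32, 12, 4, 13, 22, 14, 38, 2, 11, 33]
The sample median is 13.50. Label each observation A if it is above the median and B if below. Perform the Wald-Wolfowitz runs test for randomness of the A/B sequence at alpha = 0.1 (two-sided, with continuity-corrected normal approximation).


Step 1: Compute median = 13.50; label A = above, B = below.
Labels in order: BAABABBBAAABBA  (n_A = 7, n_B = 7)
Step 2: Count runs R = 8.
Step 3: Under H0 (random ordering), E[R] = 2*n_A*n_B/(n_A+n_B) + 1 = 2*7*7/14 + 1 = 8.0000.
        Var[R] = 2*n_A*n_B*(2*n_A*n_B - n_A - n_B) / ((n_A+n_B)^2 * (n_A+n_B-1)) = 8232/2548 = 3.2308.
        SD[R] = 1.7974.
Step 4: R = E[R], so z = 0 with no continuity correction.
Step 5: Two-sided p-value via normal approximation = 2*(1 - Phi(|z|)) = 1.000000.
Step 6: alpha = 0.1. fail to reject H0.

R = 8, z = 0.0000, p = 1.000000, fail to reject H0.


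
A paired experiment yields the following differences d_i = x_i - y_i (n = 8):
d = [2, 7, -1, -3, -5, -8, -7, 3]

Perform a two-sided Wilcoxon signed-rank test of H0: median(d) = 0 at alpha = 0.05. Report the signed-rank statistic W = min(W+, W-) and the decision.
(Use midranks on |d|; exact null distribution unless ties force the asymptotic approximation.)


Step 1: Drop any zero differences (none here) and take |d_i|.
|d| = [2, 7, 1, 3, 5, 8, 7, 3]
Step 2: Midrank |d_i| (ties get averaged ranks).
ranks: |2|->2, |7|->6.5, |1|->1, |3|->3.5, |5|->5, |8|->8, |7|->6.5, |3|->3.5
Step 3: Attach original signs; sum ranks with positive sign and with negative sign.
W+ = 2 + 6.5 + 3.5 = 12
W- = 1 + 3.5 + 5 + 8 + 6.5 = 24
(Check: W+ + W- = 36 should equal n(n+1)/2 = 36.)
Step 4: Test statistic W = min(W+, W-) = 12.
Step 5: Ties in |d|, so use the tie-corrected normal approximation.
        E[W] = n(n+1)/4 = 8*9/4 = 18.
        Tie groups: |d|=3 (t=2), |d|=7 (t=2); sum(t^3 - t) = 12.
        Var[W] = n(n+1)(2n+1)/24 - sum(t^3-t)/48 = 1224/24 - 12/48 = 50.75.
        z = (W - E[W]) / sqrt(Var[W]) = (12 - 18) / 7.1239 = -0.8422.
        Two-sided p = 2*Phi(z) = 0.399656.
Step 6: alpha = 0.05. fail to reject H0.

W+ = 12, W- = 24, W = min = 12, p = 0.399656, fail to reject H0.


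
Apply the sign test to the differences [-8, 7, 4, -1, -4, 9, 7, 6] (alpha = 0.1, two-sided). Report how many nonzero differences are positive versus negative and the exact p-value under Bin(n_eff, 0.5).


Step 1: Discard zero differences. Original n = 8; n_eff = number of nonzero differences = 8.
Nonzero differences (with sign): -8, +7, +4, -1, -4, +9, +7, +6
Step 2: Count signs: positive = 5, negative = 3.
Step 3: Under H0: P(positive) = 0.5, so the number of positives S ~ Bin(8, 0.5).
Step 4: Two-sided exact p-value = sum of Bin(8,0.5) probabilities at or below the observed probability = 0.726562.
Step 5: alpha = 0.1. fail to reject H0.

n_eff = 8, pos = 5, neg = 3, p = 0.726562, fail to reject H0.


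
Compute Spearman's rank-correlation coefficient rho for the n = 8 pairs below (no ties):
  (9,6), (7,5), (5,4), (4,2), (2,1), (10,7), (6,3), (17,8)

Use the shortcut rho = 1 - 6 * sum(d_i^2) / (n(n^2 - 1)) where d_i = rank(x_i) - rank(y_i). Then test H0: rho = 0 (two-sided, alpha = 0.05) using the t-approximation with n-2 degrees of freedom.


Step 1: Rank x and y separately (midranks; no ties here).
rank(x): 9->6, 7->5, 5->3, 4->2, 2->1, 10->7, 6->4, 17->8
rank(y): 6->6, 5->5, 4->4, 2->2, 1->1, 7->7, 3->3, 8->8
Step 2: d_i = R_x(i) - R_y(i); compute d_i^2.
  (6-6)^2=0, (5-5)^2=0, (3-4)^2=1, (2-2)^2=0, (1-1)^2=0, (7-7)^2=0, (4-3)^2=1, (8-8)^2=0
sum(d^2) = 2.
Step 3: rho = 1 - 6*2 / (8*(8^2 - 1)) = 1 - 12/504 = 0.976190.
Step 4: Under H0, t = rho * sqrt((n-2)/(1-rho^2)) = 11.0235 ~ t(6).
Step 5: Two-sided p-value from the t-distribution with 6 df = 0.000033.
Step 6: alpha = 0.05. reject H0.

rho = 0.9762, p = 0.000033, reject H0 at alpha = 0.05.


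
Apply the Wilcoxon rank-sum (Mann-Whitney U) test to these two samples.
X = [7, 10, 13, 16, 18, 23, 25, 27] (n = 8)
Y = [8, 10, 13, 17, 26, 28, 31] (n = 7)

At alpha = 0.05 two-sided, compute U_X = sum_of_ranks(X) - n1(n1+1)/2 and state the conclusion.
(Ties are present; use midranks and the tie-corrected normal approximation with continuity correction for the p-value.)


Step 1: Combine and sort all 15 observations; assign midranks.
sorted (value, group): (7,X), (8,Y), (10,X), (10,Y), (13,X), (13,Y), (16,X), (17,Y), (18,X), (23,X), (25,X), (26,Y), (27,X), (28,Y), (31,Y)
ranks: 7->1, 8->2, 10->3.5, 10->3.5, 13->5.5, 13->5.5, 16->7, 17->8, 18->9, 23->10, 25->11, 26->12, 27->13, 28->14, 31->15
Step 2: Rank sum for X: R1 = 1 + 3.5 + 5.5 + 7 + 9 + 10 + 11 + 13 = 60.
Step 3: U_X = R1 - n1(n1+1)/2 = 60 - 8*9/2 = 60 - 36 = 24.
       U_Y = n1*n2 - U_X = 56 - 24 = 32.
Step 4: Ties are present, so use the tie-corrected normal approximation (with continuity correction) for the p-value.
Step 5: p-value = 0.684910; compare to alpha = 0.05. fail to reject H0.

U_X = 24, p = 0.684910, fail to reject H0 at alpha = 0.05.
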